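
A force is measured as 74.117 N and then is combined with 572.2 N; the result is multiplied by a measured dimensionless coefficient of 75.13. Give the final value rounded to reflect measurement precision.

4.856 × 10⁴ N

74.117 N + 572.2 N = 646.317 N; the sum is limited to 1 decimal place (4 s.f.).
Carrying full precision, 646.317 × 75.13 = 48557.79621 N; 75.13 has 4 s.f., so the result keeps min(4, 4) = 4 s.f.
Rounded to 4 significant figures: 4.856 × 10⁴ N.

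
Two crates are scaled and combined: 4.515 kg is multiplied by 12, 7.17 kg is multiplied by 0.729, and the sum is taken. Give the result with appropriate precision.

59 kg

4.515 × 12 = 54.18 → 54 kg (2 s.f., last digit at the 10^0 place).
7.17 × 0.729 = 5.22693 → 5.23 kg (3 s.f., last digit at the 10^-2 place).
Sum: 59.40693 kg; keep the coarser place, 10^0.
Result: 59 kg.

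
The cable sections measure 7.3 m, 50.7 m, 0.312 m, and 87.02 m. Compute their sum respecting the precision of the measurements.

7.3 m + 50.7 m + 0.312 m + 87.02 m = 145.332 m.
Addition/subtraction keeps the fewest decimal places: 7.3 → 1 decimal place, 50.7 → 1 decimal place, 0.312 → 3 decimal places, 87.02 → 2 decimal places; limit is 1.
Rounded to 1 decimal place: 145.3 m.

145.3 m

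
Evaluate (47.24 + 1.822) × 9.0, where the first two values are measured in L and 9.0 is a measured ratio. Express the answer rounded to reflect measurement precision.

47.24 L + 1.822 L = 49.062 L; the sum is limited to 2 decimal places (4 s.f.).
Carrying full precision, 49.062 × 9.0 = 441.558 L; 9.0 has 2 s.f., so the result keeps min(4, 2) = 2 s.f.
Rounded to 2 significant figures: 4.4 × 10² L.

4.4 × 10² L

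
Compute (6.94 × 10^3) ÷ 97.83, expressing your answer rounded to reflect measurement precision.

70.9

(6.94 × 10^3) ÷ 97.83 = 70.9393846468…
Multiplication/division keeps the fewest significant figures: 6.94 × 10^3 → 3 s.f., 97.83 → 4 s.f.; limit is 3.
Rounded to 3 significant figures: 70.9.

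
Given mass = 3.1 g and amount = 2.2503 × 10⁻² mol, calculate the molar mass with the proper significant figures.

molar mass = 3.1 g ÷ 2.2503 × 10⁻² mol = 137.759409856… g/mol.
3.1 has 2 significant figures; 2.2503 × 10⁻² has 5.
Division/multiplication keeps the fewest: 2 significant figures.
Rounded: 1.4 × 10² g/mol.

1.4 × 10² g/mol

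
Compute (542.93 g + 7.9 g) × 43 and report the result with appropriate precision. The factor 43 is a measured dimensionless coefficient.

2.4 × 10⁴ g

542.93 g + 7.9 g = 550.83 g; the sum is limited to 1 decimal place (4 s.f.).
Carrying full precision, 550.83 × 43 = 23685.69 g; 43 has 2 s.f., so the result keeps min(4, 2) = 2 s.f.
Rounded to 2 significant figures: 2.4 × 10⁴ g.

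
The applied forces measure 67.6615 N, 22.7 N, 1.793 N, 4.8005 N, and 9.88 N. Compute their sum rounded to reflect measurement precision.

67.6615 N + 22.7 N + 1.793 N + 4.8005 N + 9.88 N = 106.8350 N.
Addition/subtraction keeps the fewest decimal places: 67.6615 → 4 decimal places, 22.7 → 1 decimal place, 1.793 → 3 decimal places, 4.8005 → 4 decimal places, 9.88 → 2 decimal places; limit is 1.
Rounded to 1 decimal place: 106.8 N.

106.8 N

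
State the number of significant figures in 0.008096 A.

4

0.008096: leading zeros are not significant; zeros between nonzero digits are significant.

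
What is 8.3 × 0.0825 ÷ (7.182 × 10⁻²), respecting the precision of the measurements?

9.5

8.3 × 0.0825 ÷ (7.182 × 10⁻²) = 9.53425229741…
Multiplication/division keeps the fewest significant figures: 8.3 → 2 s.f., 0.0825 → 3 s.f., 7.182 × 10⁻² → 4 s.f.; limit is 2.
Rounded to 2 significant figures: 9.5.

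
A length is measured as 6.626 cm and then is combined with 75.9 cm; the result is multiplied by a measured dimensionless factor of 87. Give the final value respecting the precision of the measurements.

7.2 × 10³ cm

6.626 cm + 75.9 cm = 82.526 cm; the sum is limited to 1 decimal place (3 s.f.).
Carrying full precision, 82.526 × 87 = 7179.762 cm; 87 has 2 s.f., so the result keeps min(3, 2) = 2 s.f.
Rounded to 2 significant figures: 7.2 × 10³ cm.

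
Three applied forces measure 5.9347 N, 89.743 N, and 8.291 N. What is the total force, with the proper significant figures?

103.969 N

5.9347 N + 89.743 N + 8.291 N = 103.9687 N.
Addition/subtraction keeps the fewest decimal places: 5.9347 → 4 decimal places, 89.743 → 3 decimal places, 8.291 → 3 decimal places; limit is 3.
Rounded to 3 decimal places: 103.969 N.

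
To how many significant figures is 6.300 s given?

6.300: trailing zeros after a decimal point are significant.

4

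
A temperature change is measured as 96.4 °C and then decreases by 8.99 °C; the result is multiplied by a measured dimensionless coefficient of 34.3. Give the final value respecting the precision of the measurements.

96.4 °C − 8.99 °C = 87.41 °C; the difference is limited to 1 decimal place (3 s.f.).
Carrying full precision, 87.41 × 34.3 = 2998.163 °C; 34.3 has 3 s.f., so the result keeps min(3, 3) = 3 s.f.
Rounded to 3 significant figures: 3.00 × 10^3 °C.

3.00 × 10^3 °C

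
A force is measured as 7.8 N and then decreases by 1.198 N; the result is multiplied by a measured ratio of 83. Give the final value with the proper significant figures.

5.5 × 10² N

7.8 N − 1.198 N = 6.602 N; the difference is limited to 1 decimal place (2 s.f.).
Carrying full precision, 6.602 × 83 = 547.966 N; 83 has 2 s.f., so the result keeps min(2, 2) = 2 s.f.
Rounded to 2 significant figures: 5.5 × 10² N.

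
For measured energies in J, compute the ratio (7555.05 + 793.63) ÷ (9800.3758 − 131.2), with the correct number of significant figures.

0.86343

7555.05 + 793.63 = 8348.68, limited to 2 d.p. → 6 s.f.; 9800.3758 − 131.2 = 9669.1758, limited to 1 d.p. → 5 s.f.
Carrying full precision, 8348.68 ÷ 9669.1758 = 0.863432434438…; keep min(6, 5) = 5 s.f.
Rounded to 5 significant figures: 0.86343.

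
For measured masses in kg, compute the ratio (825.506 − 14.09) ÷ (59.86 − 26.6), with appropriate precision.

24.4

825.506 − 14.09 = 811.416, limited to 2 d.p. → 5 s.f.; 59.86 − 26.6 = 33.26, limited to 1 d.p. → 3 s.f.
Carrying full precision, 811.416 ÷ 33.26 = 24.3961515334…; keep min(5, 3) = 3 s.f.
Rounded to 3 significant figures: 24.4.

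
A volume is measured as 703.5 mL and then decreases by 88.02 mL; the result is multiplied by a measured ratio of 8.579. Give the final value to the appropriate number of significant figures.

703.5 mL − 88.02 mL = 615.48 mL; the difference is limited to 1 decimal place (4 s.f.).
Carrying full precision, 615.48 × 8.579 = 5280.20292 mL; 8.579 has 4 s.f., so the result keeps min(4, 4) = 4 s.f.
Rounded to 4 significant figures: 5.280 × 10³ mL.

5.280 × 10³ mL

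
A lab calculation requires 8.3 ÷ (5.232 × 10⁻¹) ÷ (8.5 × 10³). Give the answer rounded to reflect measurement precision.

8.3 ÷ (5.232 × 10⁻¹) ÷ (8.5 × 10³) = 0.00186634286742…
Multiplication/division keeps the fewest significant figures: 8.3 → 2 s.f., 5.232 × 10⁻¹ → 4 s.f., 8.5 × 10³ → 2 s.f.; limit is 2.
Rounded to 2 significant figures: 0.0019.

0.0019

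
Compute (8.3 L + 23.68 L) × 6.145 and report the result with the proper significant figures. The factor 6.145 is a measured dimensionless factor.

197 L

8.3 L + 23.68 L = 31.98 L; the sum is limited to 1 decimal place (3 s.f.).
Carrying full precision, 31.98 × 6.145 = 196.5171 L; 6.145 has 4 s.f., so the result keeps min(3, 4) = 3 s.f.
Rounded to 3 significant figures: 197 L.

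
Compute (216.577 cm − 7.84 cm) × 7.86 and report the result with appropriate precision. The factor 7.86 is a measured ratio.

1.64 × 10³ cm

216.577 cm − 7.84 cm = 208.737 cm; the difference is limited to 2 decimal places (5 s.f.).
Carrying full precision, 208.737 × 7.86 = 1640.67282 cm; 7.86 has 3 s.f., so the result keeps min(5, 3) = 3 s.f.
Rounded to 3 significant figures: 1.64 × 10³ cm.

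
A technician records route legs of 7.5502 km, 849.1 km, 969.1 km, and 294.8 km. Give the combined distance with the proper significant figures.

7.5502 km + 849.1 km + 969.1 km + 294.8 km = 2120.5502 km.
Addition/subtraction keeps the fewest decimal places: 7.5502 → 4 decimal places, 849.1 → 1 decimal place, 969.1 → 1 decimal place, 294.8 → 1 decimal place; limit is 1.
Rounded to 1 decimal place: 2120.6 km.

2120.6 km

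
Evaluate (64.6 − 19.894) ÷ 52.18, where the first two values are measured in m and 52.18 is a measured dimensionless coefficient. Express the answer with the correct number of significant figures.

0.857 m

64.6 m − 19.894 m = 44.706 m; the difference is limited to 1 decimal place (3 s.f.).
Carrying full precision, 44.706 ÷ 52.18 = 0.856765044078… m; 52.18 has 4 s.f., so the result keeps min(3, 4) = 3 s.f.
Rounded to 3 significant figures: 0.857 m.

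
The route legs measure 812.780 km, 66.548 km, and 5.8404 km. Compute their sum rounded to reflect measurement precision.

8.85168 × 10^2 km

812.780 km + 66.548 km + 5.8404 km = 885.1684 km.
Addition/subtraction keeps the fewest decimal places: 812.780 → 3 decimal places, 66.548 → 3 decimal places, 5.8404 → 4 decimal places; limit is 3.
Rounded to 3 decimal places: 8.85168 × 10^2 km.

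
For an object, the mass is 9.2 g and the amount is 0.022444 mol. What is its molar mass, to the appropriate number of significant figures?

4.1 × 10² g/mol

molar mass = 9.2 g ÷ 0.022444 mol = 409.909107111… g/mol.
9.2 has 2 significant figures; 0.022444 has 5.
Division/multiplication keeps the fewest: 2 significant figures.
Rounded: 4.1 × 10² g/mol.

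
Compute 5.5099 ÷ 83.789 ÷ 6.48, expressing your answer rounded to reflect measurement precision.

5.5099 ÷ 83.789 ÷ 6.48 = 0.0101480290954…
Multiplication/division keeps the fewest significant figures: 5.5099 → 5 s.f., 83.789 → 5 s.f., 6.48 → 3 s.f.; limit is 3.
Rounded to 3 significant figures: 0.0101.

0.0101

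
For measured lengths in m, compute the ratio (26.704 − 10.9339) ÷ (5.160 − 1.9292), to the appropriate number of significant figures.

4.881

26.704 − 10.9339 = 15.7701, limited to 3 d.p. → 5 s.f.; 5.160 − 1.9292 = 3.2308, limited to 3 d.p. → 4 s.f.
Carrying full precision, 15.7701 ÷ 3.2308 = 4.88117494119…; keep min(5, 4) = 4 s.f.
Rounded to 4 significant figures: 4.881.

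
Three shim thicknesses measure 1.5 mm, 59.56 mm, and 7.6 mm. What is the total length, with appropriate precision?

1.5 mm + 59.56 mm + 7.6 mm = 68.66 mm.
Addition/subtraction keeps the fewest decimal places: 1.5 → 1 decimal place, 59.56 → 2 decimal places, 7.6 → 1 decimal place; limit is 1.
Rounded to 1 decimal place: 68.7 mm.

68.7 mm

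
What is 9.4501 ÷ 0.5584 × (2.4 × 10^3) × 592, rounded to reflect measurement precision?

9.4501 ÷ 0.5584 × (2.4 × 10^3) × 592 = 24044953.5817…
Multiplication/division keeps the fewest significant figures: 9.4501 → 5 s.f., 0.5584 → 4 s.f., 2.4 × 10^3 → 2 s.f., 592 → 3 s.f.; limit is 2.
Rounded to 2 significant figures: 2.4 × 10^7.

2.4 × 10^7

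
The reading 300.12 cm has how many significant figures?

300.12: zeros between nonzero digits are significant.

5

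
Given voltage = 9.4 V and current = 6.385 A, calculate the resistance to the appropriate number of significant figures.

1.5 Ω

resistance = 9.4 V ÷ 6.385 A = 1.47220046985… Ω.
9.4 has 2 significant figures; 6.385 has 4.
Division/multiplication keeps the fewest: 2 significant figures.
Rounded: 1.5 Ω.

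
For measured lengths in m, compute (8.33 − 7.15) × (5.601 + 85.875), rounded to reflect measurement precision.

8.33 − 7.15 = 1.18, limited to 2 d.p. → 3 s.f.; 5.601 + 85.875 = 91.476, limited to 3 d.p. → 5 s.f.
Carrying full precision, 1.18 × 91.476 = 107.94168; keep min(3, 5) = 3 s.f.
Rounded to 3 significant figures: 1.08 × 10² m².

1.08 × 10² m²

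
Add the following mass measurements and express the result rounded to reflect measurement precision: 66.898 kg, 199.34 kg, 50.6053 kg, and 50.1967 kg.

367.04 kg

66.898 kg + 199.34 kg + 50.6053 kg + 50.1967 kg = 367.0400 kg.
Addition/subtraction keeps the fewest decimal places: 66.898 → 3 decimal places, 199.34 → 2 decimal places, 50.6053 → 4 decimal places, 50.1967 → 4 decimal places; limit is 2.
Rounded to 2 decimal places: 367.04 kg.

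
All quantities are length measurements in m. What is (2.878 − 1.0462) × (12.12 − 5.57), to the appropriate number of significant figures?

2.878 − 1.0462 = 1.8318, limited to 3 d.p. → 4 s.f.; 12.12 − 5.57 = 6.55, limited to 2 d.p. → 3 s.f.
Carrying full precision, 1.8318 × 6.55 = 11.99829; keep min(4, 3) = 3 s.f.
Rounded to 3 significant figures: 12.0 m².

12.0 m²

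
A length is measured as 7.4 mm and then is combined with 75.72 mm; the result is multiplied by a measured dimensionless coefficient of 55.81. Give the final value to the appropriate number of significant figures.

7.4 mm + 75.72 mm = 83.12 mm; the sum is limited to 1 decimal place (3 s.f.).
Carrying full precision, 83.12 × 55.81 = 4638.9272 mm; 55.81 has 4 s.f., so the result keeps min(3, 4) = 3 s.f.
Rounded to 3 significant figures: 4.64 × 10³ mm.

4.64 × 10³ mm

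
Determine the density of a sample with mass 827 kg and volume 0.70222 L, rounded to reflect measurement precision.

1.18 × 10³ kg/L

density = 827 kg ÷ 0.70222 L = 1177.6936003… kg/L.
827 has 3 significant figures; 0.70222 has 5.
Division/multiplication keeps the fewest: 3 significant figures.
Rounded: 1.18 × 10³ kg/L.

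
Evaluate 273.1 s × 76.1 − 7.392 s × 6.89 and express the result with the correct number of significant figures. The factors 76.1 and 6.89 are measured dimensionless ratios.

2.07 × 10⁴ s

273.1 × 76.1 = 20782.91 → 2.08 × 10⁴ s (3 s.f., last digit at the 10^2 place).
7.392 × 6.89 = 50.93088 → 50.9 s (3 s.f., last digit at the 10^-1 place).
Difference: 20731.97912 s; keep the coarser place, 10^2.
Result: 2.07 × 10⁴ s.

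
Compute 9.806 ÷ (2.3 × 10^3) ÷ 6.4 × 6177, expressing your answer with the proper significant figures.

9.806 ÷ (2.3 × 10^3) ÷ 6.4 × 6177 = 4.11492269022…
Multiplication/division keeps the fewest significant figures: 9.806 → 4 s.f., 2.3 × 10^3 → 2 s.f., 6.4 → 2 s.f., 6177 → 4 s.f.; limit is 2.
Rounded to 2 significant figures: 4.1.

4.1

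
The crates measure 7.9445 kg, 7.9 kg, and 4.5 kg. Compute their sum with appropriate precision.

7.9445 kg + 7.9 kg + 4.5 kg = 20.3445 kg.
Addition/subtraction keeps the fewest decimal places: 7.9445 → 4 decimal places, 7.9 → 1 decimal place, 4.5 → 1 decimal place; limit is 1.
Rounded to 1 decimal place: 20.3 kg.

20.3 kg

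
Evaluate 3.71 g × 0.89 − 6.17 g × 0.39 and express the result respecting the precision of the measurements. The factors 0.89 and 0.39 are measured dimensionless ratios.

0.9 g

3.71 × 0.89 = 3.3019 → 3.3 g (2 s.f., last digit at the 10^-1 place).
6.17 × 0.39 = 2.4063 → 2.4 g (2 s.f., last digit at the 10^-1 place).
Difference: 0.8956 g; keep the coarser place, 10^-1.
Result: 0.9 g.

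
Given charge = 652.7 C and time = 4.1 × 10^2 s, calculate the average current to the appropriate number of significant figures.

1.6 A

average current = 652.7 C ÷ 4.1 × 10^2 s = 1.59195121951… A.
652.7 has 4 significant figures; 4.1 × 10^2 has 2.
Division/multiplication keeps the fewest: 2 significant figures.
Rounded: 1.6 A.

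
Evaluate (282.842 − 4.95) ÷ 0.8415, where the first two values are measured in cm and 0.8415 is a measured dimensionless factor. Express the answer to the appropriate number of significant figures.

330.2 cm

282.842 cm − 4.95 cm = 277.892 cm; the difference is limited to 2 decimal places (5 s.f.).
Carrying full precision, 277.892 ÷ 0.8415 = 330.234105764… cm; 0.8415 has 4 s.f., so the result keeps min(5, 4) = 4 s.f.
Rounded to 4 significant figures: 330.2 cm.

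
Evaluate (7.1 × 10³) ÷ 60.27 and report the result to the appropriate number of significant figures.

(7.1 × 10³) ÷ 60.27 = 117.803218849…
Multiplication/division keeps the fewest significant figures: 7.1 × 10³ → 2 s.f., 60.27 → 4 s.f.; limit is 2.
Rounded to 2 significant figures: 1.2 × 10².

1.2 × 10²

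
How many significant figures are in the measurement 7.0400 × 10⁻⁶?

7.0400 × 10⁻⁶: in scientific notation every digit of the coefficient is significant.

5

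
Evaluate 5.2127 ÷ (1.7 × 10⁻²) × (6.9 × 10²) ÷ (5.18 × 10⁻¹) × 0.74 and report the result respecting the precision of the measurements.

3.0 × 10⁵

5.2127 ÷ (1.7 × 10⁻²) × (6.9 × 10²) ÷ (5.18 × 10⁻¹) × 0.74 = 302248.991597…
Multiplication/division keeps the fewest significant figures: 5.2127 → 5 s.f., 1.7 × 10⁻² → 2 s.f., 6.9 × 10² → 2 s.f., 5.18 × 10⁻¹ → 3 s.f., 0.74 → 2 s.f.; limit is 2.
Rounded to 2 significant figures: 3.0 × 10⁵.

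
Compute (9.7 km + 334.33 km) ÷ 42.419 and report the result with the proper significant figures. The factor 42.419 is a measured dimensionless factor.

9.7 km + 334.33 km = 344.03 km; the sum is limited to 1 decimal place (4 s.f.).
Carrying full precision, 344.03 ÷ 42.419 = 8.11028077041… km; 42.419 has 5 s.f., so the result keeps min(4, 5) = 4 s.f.
Rounded to 4 significant figures: 8.110 km.

8.110 km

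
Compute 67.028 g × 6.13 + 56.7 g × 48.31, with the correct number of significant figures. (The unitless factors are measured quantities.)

3.15 × 10^3 g

67.028 × 6.13 = 410.88164 → 411 g (3 s.f., last digit at the 10^0 place).
56.7 × 48.31 = 2739.177 → 2.74 × 10^3 g (3 s.f., last digit at the 10^1 place).
Sum: 3150.05864 g; keep the coarser place, 10^1.
Result: 3.15 × 10^3 g.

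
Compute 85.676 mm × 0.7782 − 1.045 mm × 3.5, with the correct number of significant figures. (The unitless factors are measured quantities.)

63.0 mm

85.676 × 0.7782 = 66.6730632 → 66.67 mm (4 s.f., last digit at the 10^-2 place).
1.045 × 3.5 = 3.6575 → 3.7 mm (2 s.f., last digit at the 10^-1 place).
Difference: 63.0155632 mm; keep the coarser place, 10^-1.
Result: 63.0 mm.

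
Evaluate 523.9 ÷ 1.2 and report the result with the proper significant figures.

4.4 × 10²

523.9 ÷ 1.2 = 436.583333333…
Multiplication/division keeps the fewest significant figures: 523.9 → 4 s.f., 1.2 → 2 s.f.; limit is 2.
Rounded to 2 significant figures: 4.4 × 10².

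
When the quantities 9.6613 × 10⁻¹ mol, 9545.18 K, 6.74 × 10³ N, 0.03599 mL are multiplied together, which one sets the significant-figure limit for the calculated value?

9.6613 × 10⁻¹ mol → 5 s.f.; 9545.18 K → 6 s.f.; 6.74 × 10³ N → 3 s.f.; 0.03599 mL → 4 s.f.
The fewest is 3 significant figures, from 6.74 × 10³ N.

6.74 × 10³ N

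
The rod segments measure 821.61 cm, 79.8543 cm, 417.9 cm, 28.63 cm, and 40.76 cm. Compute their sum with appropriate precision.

821.61 cm + 79.8543 cm + 417.9 cm + 28.63 cm + 40.76 cm = 1388.7543 cm.
Addition/subtraction keeps the fewest decimal places: 821.61 → 2 decimal places, 79.8543 → 4 decimal places, 417.9 → 1 decimal place, 28.63 → 2 decimal places, 40.76 → 2 decimal places; limit is 1.
Rounded to 1 decimal place: 1388.8 cm.

1388.8 cm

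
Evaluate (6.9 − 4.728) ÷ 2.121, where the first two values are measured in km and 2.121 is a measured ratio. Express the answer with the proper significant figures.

1.0 km

6.9 km − 4.728 km = 2.172 km; the difference is limited to 1 decimal place (2 s.f.).
Carrying full precision, 2.172 ÷ 2.121 = 1.02404526167… km; 2.121 has 4 s.f., so the result keeps min(2, 4) = 2 s.f.
Rounded to 2 significant figures: 1.0 km.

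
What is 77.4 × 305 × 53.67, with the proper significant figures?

77.4 × 305 × 53.67 = 1266987.69
Multiplication/division keeps the fewest significant figures: 77.4 → 3 s.f., 305 → 3 s.f., 53.67 → 4 s.f.; limit is 3.
Rounded to 3 significant figures: 1.27 × 10^6.

1.27 × 10^6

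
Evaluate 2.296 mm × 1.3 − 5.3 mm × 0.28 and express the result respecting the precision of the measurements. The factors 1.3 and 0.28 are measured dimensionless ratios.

2.296 × 1.3 = 2.9848 → 3.0 mm (2 s.f., last digit at the 10^-1 place).
5.3 × 0.28 = 1.484 → 1.5 mm (2 s.f., last digit at the 10^-1 place).
Difference: 1.5008 mm; keep the coarser place, 10^-1.
Result: 1.5 mm.

1.5 mm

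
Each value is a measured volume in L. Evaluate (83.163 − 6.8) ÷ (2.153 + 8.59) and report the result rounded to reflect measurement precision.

83.163 − 6.8 = 76.363, limited to 1 d.p. → 3 s.f.; 2.153 + 8.59 = 10.743, limited to 2 d.p. → 4 s.f.
Carrying full precision, 76.363 ÷ 10.743 = 7.10816345527…; keep min(3, 4) = 3 s.f.
Rounded to 3 significant figures: 7.11.

7.11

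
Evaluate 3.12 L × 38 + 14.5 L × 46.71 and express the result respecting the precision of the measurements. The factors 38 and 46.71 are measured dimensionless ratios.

8.0 × 10² L

3.12 × 38 = 118.56 → 1.2 × 10² L (2 s.f., last digit at the 10^1 place).
14.5 × 46.71 = 677.295 → 677 L (3 s.f., last digit at the 10^0 place).
Sum: 795.855 L; keep the coarser place, 10^1.
Result: 8.0 × 10² L.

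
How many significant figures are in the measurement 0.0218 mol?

3

0.0218: leading zeros are not significant.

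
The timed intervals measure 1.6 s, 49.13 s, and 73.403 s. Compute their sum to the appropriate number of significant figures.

124.1 s

1.6 s + 49.13 s + 73.403 s = 124.133 s.
Addition/subtraction keeps the fewest decimal places: 1.6 → 1 decimal place, 49.13 → 2 decimal places, 73.403 → 3 decimal places; limit is 1.
Rounded to 1 decimal place: 124.1 s.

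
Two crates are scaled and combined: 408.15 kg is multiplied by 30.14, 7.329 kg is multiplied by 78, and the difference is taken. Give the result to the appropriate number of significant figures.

1.173 × 10⁴ kg

408.15 × 30.14 = 12301.641 → 1.230 × 10⁴ kg (4 s.f., last digit at the 10^1 place).
7.329 × 78 = 571.662 → 5.7 × 10² kg (2 s.f., last digit at the 10^1 place).
Difference: 11729.979 kg; keep the coarser place, 10^1.
Result: 1.173 × 10⁴ kg.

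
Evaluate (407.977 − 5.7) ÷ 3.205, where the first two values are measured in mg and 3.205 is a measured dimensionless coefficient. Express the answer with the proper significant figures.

407.977 mg − 5.7 mg = 402.277 mg; the difference is limited to 1 decimal place (4 s.f.).
Carrying full precision, 402.277 ÷ 3.205 = 125.515444618… mg; 3.205 has 4 s.f., so the result keeps min(4, 4) = 4 s.f.
Rounded to 4 significant figures: 125.5 mg.

125.5 mg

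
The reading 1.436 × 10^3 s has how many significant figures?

4

1.436 × 10^3: in scientific notation every digit of the coefficient is significant.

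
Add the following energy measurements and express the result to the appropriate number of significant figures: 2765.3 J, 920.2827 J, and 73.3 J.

2765.3 J + 920.2827 J + 73.3 J = 3758.8827 J.
Addition/subtraction keeps the fewest decimal places: 2765.3 → 1 decimal place, 920.2827 → 4 decimal places, 73.3 → 1 decimal place; limit is 1.
Rounded to 1 decimal place: 3758.9 J.

3758.9 J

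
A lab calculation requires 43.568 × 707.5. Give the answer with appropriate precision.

43.568 × 707.5 = 30824.36
Multiplication/division keeps the fewest significant figures: 43.568 → 5 s.f., 707.5 → 4 s.f.; limit is 4.
Rounded to 4 significant figures: 3.082 × 10^4.

3.082 × 10^4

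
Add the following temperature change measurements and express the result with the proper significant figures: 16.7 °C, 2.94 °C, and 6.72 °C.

26.4 °C

16.7 °C + 2.94 °C + 6.72 °C = 26.36 °C.
Addition/subtraction keeps the fewest decimal places: 16.7 → 1 decimal place, 2.94 → 2 decimal places, 6.72 → 2 decimal places; limit is 1.
Rounded to 1 decimal place: 26.4 °C.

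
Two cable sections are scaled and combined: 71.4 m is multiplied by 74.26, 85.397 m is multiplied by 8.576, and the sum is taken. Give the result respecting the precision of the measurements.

6.03 × 10³ m

71.4 × 74.26 = 5302.164 → 5.30 × 10³ m (3 s.f., last digit at the 10^1 place).
85.397 × 8.576 = 732.364672 → 732.4 m (4 s.f., last digit at the 10^-1 place).
Sum: 6034.528672 m; keep the coarser place, 10^1.
Result: 6.03 × 10³ m.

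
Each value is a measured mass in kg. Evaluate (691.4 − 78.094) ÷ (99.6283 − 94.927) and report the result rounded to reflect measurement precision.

130.5

691.4 − 78.094 = 613.306, limited to 1 d.p. → 4 s.f.; 99.6283 − 94.927 = 4.7013, limited to 3 d.p. → 4 s.f.
Carrying full precision, 613.306 ÷ 4.7013 = 130.454555123…; keep min(4, 4) = 4 s.f.
Rounded to 4 significant figures: 130.5.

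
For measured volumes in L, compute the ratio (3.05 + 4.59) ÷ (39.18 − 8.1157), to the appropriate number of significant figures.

3.05 + 4.59 = 7.64, limited to 2 d.p. → 3 s.f.; 39.18 − 8.1157 = 31.0643, limited to 2 d.p. → 4 s.f.
Carrying full precision, 7.64 ÷ 31.0643 = 0.245941482667…; keep min(3, 4) = 3 s.f.
Rounded to 3 significant figures: 0.246.

0.246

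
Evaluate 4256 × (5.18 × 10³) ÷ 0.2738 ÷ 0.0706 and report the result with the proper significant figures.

1.14 × 10⁹

4256 × (5.18 × 10³) ÷ 0.2738 ÷ 0.0706 = 1.14049460225 × 10^9…
Multiplication/division keeps the fewest significant figures: 4256 → 4 s.f., 5.18 × 10³ → 3 s.f., 0.2738 → 4 s.f., 0.0706 → 3 s.f.; limit is 3.
Rounded to 3 significant figures: 1.14 × 10⁹.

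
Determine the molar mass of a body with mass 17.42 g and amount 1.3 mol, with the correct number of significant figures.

13 g/mol

molar mass = 17.42 g ÷ 1.3 mol = 13.4 g/mol.
17.42 has 4 significant figures; 1.3 has 2.
Division/multiplication keeps the fewest: 2 significant figures.
Rounded: 13 g/mol.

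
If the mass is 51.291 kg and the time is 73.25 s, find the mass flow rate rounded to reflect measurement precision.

0.7002 kg/s

mass flow rate = 51.291 kg ÷ 73.25 s = 0.700218430034… kg/s.
51.291 has 5 significant figures; 73.25 has 4.
Division/multiplication keeps the fewest: 4 significant figures.
Rounded: 0.7002 kg/s.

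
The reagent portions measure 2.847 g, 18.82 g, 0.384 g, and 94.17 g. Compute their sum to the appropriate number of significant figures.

2.847 g + 18.82 g + 0.384 g + 94.17 g = 116.221 g.
Addition/subtraction keeps the fewest decimal places: 2.847 → 3 decimal places, 18.82 → 2 decimal places, 0.384 → 3 decimal places, 94.17 → 2 decimal places; limit is 2.
Rounded to 2 decimal places: 1.1622 × 10^2 g.

1.1622 × 10^2 g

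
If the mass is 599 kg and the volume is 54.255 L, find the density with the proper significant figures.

11.0 kg/L

density = 599 kg ÷ 54.255 L = 11.0404571007… kg/L.
599 has 3 significant figures; 54.255 has 5.
Division/multiplication keeps the fewest: 3 significant figures.
Rounded: 11.0 kg/L.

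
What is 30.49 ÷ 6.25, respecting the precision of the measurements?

30.49 ÷ 6.25 = 4.8784
Multiplication/division keeps the fewest significant figures: 30.49 → 4 s.f., 6.25 → 3 s.f.; limit is 3.
Rounded to 3 significant figures: 4.88.

4.88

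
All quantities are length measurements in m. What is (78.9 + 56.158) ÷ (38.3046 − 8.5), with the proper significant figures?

78.9 + 56.158 = 135.058, limited to 1 d.p. → 4 s.f.; 38.3046 − 8.5 = 29.8046, limited to 1 d.p. → 3 s.f.
Carrying full precision, 135.058 ÷ 29.8046 = 4.53144816572…; keep min(4, 3) = 3 s.f.
Rounded to 3 significant figures: 4.53.

4.53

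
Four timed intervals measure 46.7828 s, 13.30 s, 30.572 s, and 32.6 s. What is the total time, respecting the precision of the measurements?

123.3 s

46.7828 s + 13.30 s + 30.572 s + 32.6 s = 123.2548 s.
Addition/subtraction keeps the fewest decimal places: 46.7828 → 4 decimal places, 13.30 → 2 decimal places, 30.572 → 3 decimal places, 32.6 → 1 decimal place; limit is 1.
Rounded to 1 decimal place: 123.3 s.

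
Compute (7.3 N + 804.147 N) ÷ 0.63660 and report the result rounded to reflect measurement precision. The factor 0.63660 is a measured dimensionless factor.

7.3 N + 804.147 N = 811.447 N; the sum is limited to 1 decimal place (4 s.f.).
Carrying full precision, 811.447 ÷ 0.63660 = 1274.65755577… N; 0.63660 has 5 s.f., so the result keeps min(4, 5) = 4 s.f.
Rounded to 4 significant figures: 1275 N.

1275 N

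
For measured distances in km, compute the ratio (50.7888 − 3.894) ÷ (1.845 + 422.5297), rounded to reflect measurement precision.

1.1050 × 10⁻¹

50.7888 − 3.894 = 46.8948, limited to 3 d.p. → 5 s.f.; 1.845 + 422.5297 = 424.3747, limited to 3 d.p. → 6 s.f.
Carrying full precision, 46.8948 ÷ 424.3747 = 0.110503288721…; keep min(5, 6) = 5 s.f.
Rounded to 5 significant figures: 1.1050 × 10⁻¹.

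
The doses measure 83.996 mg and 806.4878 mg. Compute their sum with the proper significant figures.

83.996 mg + 806.4878 mg = 890.4838 mg.
Addition/subtraction keeps the fewest decimal places: 83.996 → 3 decimal places, 806.4878 → 4 decimal places; limit is 3.
Rounded to 3 decimal places: 890.484 mg.

890.484 mg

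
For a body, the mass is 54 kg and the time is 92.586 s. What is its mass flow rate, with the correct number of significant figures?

mass flow rate = 54 kg ÷ 92.586 s = 0.583241526797… kg/s.
54 has 2 significant figures; 92.586 has 5.
Division/multiplication keeps the fewest: 2 significant figures.
Rounded: 0.58 kg/s.

0.58 kg/s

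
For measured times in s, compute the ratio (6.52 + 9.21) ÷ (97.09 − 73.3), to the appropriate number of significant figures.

0.661

6.52 + 9.21 = 15.73, limited to 2 d.p. → 4 s.f.; 97.09 − 73.3 = 23.79, limited to 1 d.p. → 3 s.f.
Carrying full precision, 15.73 ÷ 23.79 = 0.661202185792…; keep min(4, 3) = 3 s.f.
Rounded to 3 significant figures: 0.661.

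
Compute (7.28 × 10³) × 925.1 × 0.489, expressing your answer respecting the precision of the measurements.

3.29 × 10⁶

(7.28 × 10³) × 925.1 × 0.489 = 3293281.992
Multiplication/division keeps the fewest significant figures: 7.28 × 10³ → 3 s.f., 925.1 → 4 s.f., 0.489 → 3 s.f.; limit is 3.
Rounded to 3 significant figures: 3.29 × 10⁶.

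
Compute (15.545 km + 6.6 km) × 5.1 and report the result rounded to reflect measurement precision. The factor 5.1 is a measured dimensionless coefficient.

1.1 × 10² km

15.545 km + 6.6 km = 22.145 km; the sum is limited to 1 decimal place (3 s.f.).
Carrying full precision, 22.145 × 5.1 = 112.9395 km; 5.1 has 2 s.f., so the result keeps min(3, 2) = 2 s.f.
Rounded to 2 significant figures: 1.1 × 10² km.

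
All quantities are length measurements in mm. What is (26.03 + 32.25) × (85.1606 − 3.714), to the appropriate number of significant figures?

4747 mm²

26.03 + 32.25 = 58.28, limited to 2 d.p. → 4 s.f.; 85.1606 − 3.714 = 81.4466, limited to 3 d.p. → 5 s.f.
Carrying full precision, 58.28 × 81.4466 = 4746.707848; keep min(4, 5) = 4 s.f.
Rounded to 4 significant figures: 4747 mm².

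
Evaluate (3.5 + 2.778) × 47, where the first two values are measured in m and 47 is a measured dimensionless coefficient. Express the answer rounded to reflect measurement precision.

3.5 m + 2.778 m = 6.278 m; the sum is limited to 1 decimal place (2 s.f.).
Carrying full precision, 6.278 × 47 = 295.066 m; 47 has 2 s.f., so the result keeps min(2, 2) = 2 s.f.
Rounded to 2 significant figures: 3.0 × 10^2 m.

3.0 × 10^2 m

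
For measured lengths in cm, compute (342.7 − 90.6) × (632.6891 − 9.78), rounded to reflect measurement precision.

342.7 − 90.6 = 252.1, limited to 1 d.p. → 4 s.f.; 632.6891 − 9.78 = 622.9091, limited to 2 d.p. → 5 s.f.
Carrying full precision, 252.1 × 622.9091 = 157035.38411; keep min(4, 5) = 4 s.f.
Rounded to 4 significant figures: 1.570 × 10⁵ cm².

1.570 × 10⁵ cm²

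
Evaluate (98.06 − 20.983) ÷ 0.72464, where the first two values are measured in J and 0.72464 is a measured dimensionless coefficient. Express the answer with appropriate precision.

106.4 J

98.06 J − 20.983 J = 77.077 J; the difference is limited to 2 decimal places (4 s.f.).
Carrying full precision, 77.077 ÷ 0.72464 = 106.365919629… J; 0.72464 has 5 s.f., so the result keeps min(4, 5) = 4 s.f.
Rounded to 4 significant figures: 106.4 J.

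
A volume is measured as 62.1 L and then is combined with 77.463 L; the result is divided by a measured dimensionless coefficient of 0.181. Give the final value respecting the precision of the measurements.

771 L

62.1 L + 77.463 L = 139.563 L; the sum is limited to 1 decimal place (4 s.f.).
Carrying full precision, 139.563 ÷ 0.181 = 771.066298343… L; 0.181 has 3 s.f., so the result keeps min(4, 3) = 3 s.f.
Rounded to 3 significant figures: 771 L.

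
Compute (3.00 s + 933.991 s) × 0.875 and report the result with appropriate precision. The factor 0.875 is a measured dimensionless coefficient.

3.00 s + 933.991 s = 936.991 s; the sum is limited to 2 decimal places (5 s.f.).
Carrying full precision, 936.991 × 0.875 = 819.867125 s; 0.875 has 3 s.f., so the result keeps min(5, 3) = 3 s.f.
Rounded to 3 significant figures: 8.20 × 10² s.

8.20 × 10² s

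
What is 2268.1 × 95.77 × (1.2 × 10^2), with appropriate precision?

2.6 × 10^7

2268.1 × 95.77 × (1.2 × 10^2) = 26065912.44
Multiplication/division keeps the fewest significant figures: 2268.1 → 5 s.f., 95.77 → 4 s.f., 1.2 × 10^2 → 2 s.f.; limit is 2.
Rounded to 2 significant figures: 2.6 × 10^7.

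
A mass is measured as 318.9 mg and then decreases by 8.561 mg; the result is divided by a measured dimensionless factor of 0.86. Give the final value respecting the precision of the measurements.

318.9 mg − 8.561 mg = 310.339 mg; the difference is limited to 1 decimal place (4 s.f.).
Carrying full precision, 310.339 ÷ 0.86 = 360.859302326… mg; 0.86 has 2 s.f., so the result keeps min(4, 2) = 2 s.f.
Rounded to 2 significant figures: 3.6 × 10^2 mg.

3.6 × 10^2 mg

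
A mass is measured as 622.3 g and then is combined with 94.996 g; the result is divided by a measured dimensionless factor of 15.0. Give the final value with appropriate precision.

47.8 g

622.3 g + 94.996 g = 717.296 g; the sum is limited to 1 decimal place (4 s.f.).
Carrying full precision, 717.296 ÷ 15.0 = 47.8197333333… g; 15.0 has 3 s.f., so the result keeps min(4, 3) = 3 s.f.
Rounded to 3 significant figures: 47.8 g.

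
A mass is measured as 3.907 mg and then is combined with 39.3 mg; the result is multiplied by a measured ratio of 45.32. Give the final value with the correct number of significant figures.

3.907 mg + 39.3 mg = 43.207 mg; the sum is limited to 1 decimal place (3 s.f.).
Carrying full precision, 43.207 × 45.32 = 1958.14124 mg; 45.32 has 4 s.f., so the result keeps min(3, 4) = 3 s.f.
Rounded to 3 significant figures: 1.96 × 10³ mg.

1.96 × 10³ mg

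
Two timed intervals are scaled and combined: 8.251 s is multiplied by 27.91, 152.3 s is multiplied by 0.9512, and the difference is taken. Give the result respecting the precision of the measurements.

85.4 s

8.251 × 27.91 = 230.28541 → 230.3 s (4 s.f., last digit at the 10^-1 place).
152.3 × 0.9512 = 144.86776 → 144.9 s (4 s.f., last digit at the 10^-1 place).
Difference: 85.41765 s; keep the coarser place, 10^-1.
Result: 85.4 s.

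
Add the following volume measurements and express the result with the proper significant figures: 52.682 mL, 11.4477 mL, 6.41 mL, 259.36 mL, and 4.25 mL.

52.682 mL + 11.4477 mL + 6.41 mL + 259.36 mL + 4.25 mL = 334.1497 mL.
Addition/subtraction keeps the fewest decimal places: 52.682 → 3 decimal places, 11.4477 → 4 decimal places, 6.41 → 2 decimal places, 259.36 → 2 decimal places, 4.25 → 2 decimal places; limit is 2.
Rounded to 2 decimal places: 334.15 mL.

334.15 mL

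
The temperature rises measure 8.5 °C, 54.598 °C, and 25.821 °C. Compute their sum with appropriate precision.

88.9 °C

8.5 °C + 54.598 °C + 25.821 °C = 88.919 °C.
Addition/subtraction keeps the fewest decimal places: 8.5 → 1 decimal place, 54.598 → 3 decimal places, 25.821 → 3 decimal places; limit is 1.
Rounded to 1 decimal place: 88.9 °C.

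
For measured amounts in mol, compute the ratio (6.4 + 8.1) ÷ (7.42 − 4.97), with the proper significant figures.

6.4 + 8.1 = 14.5, limited to 1 d.p. → 3 s.f.; 7.42 − 4.97 = 2.45, limited to 2 d.p. → 3 s.f.
Carrying full precision, 14.5 ÷ 2.45 = 5.91836734694…; keep min(3, 3) = 3 s.f.
Rounded to 3 significant figures: 5.92.

5.92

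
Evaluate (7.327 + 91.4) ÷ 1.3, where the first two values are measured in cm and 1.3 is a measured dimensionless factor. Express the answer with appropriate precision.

7.327 cm + 91.4 cm = 98.727 cm; the sum is limited to 1 decimal place (3 s.f.).
Carrying full precision, 98.727 ÷ 1.3 = 75.9438461538… cm; 1.3 has 2 s.f., so the result keeps min(3, 2) = 2 s.f.
Rounded to 2 significant figures: 76 cm.

76 cm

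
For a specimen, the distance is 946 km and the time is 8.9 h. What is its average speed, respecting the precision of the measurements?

1.1 × 10² km/h

average speed = 946 km ÷ 8.9 h = 106.292134831… km/h.
946 has 3 significant figures; 8.9 has 2.
Division/multiplication keeps the fewest: 2 significant figures.
Rounded: 1.1 × 10² km/h.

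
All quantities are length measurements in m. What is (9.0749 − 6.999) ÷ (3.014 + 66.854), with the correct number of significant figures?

9.0749 − 6.999 = 2.0759, limited to 3 d.p. → 4 s.f.; 3.014 + 66.854 = 69.868, limited to 3 d.p. → 5 s.f.
Carrying full precision, 2.0759 ÷ 69.868 = 0.0297117421423…; keep min(4, 5) = 4 s.f.
Rounded to 4 significant figures: 0.02971.

0.02971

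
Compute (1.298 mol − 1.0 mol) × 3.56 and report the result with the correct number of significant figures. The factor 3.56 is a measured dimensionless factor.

1.298 mol − 1.0 mol = 0.298 mol; the difference is limited to 1 decimal place (1 s.f.).
Carrying full precision, 0.298 × 3.56 = 1.06088 mol; 3.56 has 3 s.f., so the result keeps min(1, 3) = 1 s.f.
Rounded to 1 significant figure: 1 mol.

1 mol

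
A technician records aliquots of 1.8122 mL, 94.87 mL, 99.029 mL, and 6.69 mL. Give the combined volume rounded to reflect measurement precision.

1.8122 mL + 94.87 mL + 99.029 mL + 6.69 mL = 202.4012 mL.
Addition/subtraction keeps the fewest decimal places: 1.8122 → 4 decimal places, 94.87 → 2 decimal places, 99.029 → 3 decimal places, 6.69 → 2 decimal places; limit is 2.
Rounded to 2 decimal places: 202.40 mL.

202.40 mL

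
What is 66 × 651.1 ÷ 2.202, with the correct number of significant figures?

66 × 651.1 ÷ 2.202 = 19515.2588556…
Multiplication/division keeps the fewest significant figures: 66 → 2 s.f., 651.1 → 4 s.f., 2.202 → 4 s.f.; limit is 2.
Rounded to 2 significant figures: 2.0 × 10⁴.

2.0 × 10⁴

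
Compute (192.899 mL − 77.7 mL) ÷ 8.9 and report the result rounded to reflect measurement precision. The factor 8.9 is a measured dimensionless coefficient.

192.899 mL − 77.7 mL = 115.199 mL; the difference is limited to 1 decimal place (4 s.f.).
Carrying full precision, 115.199 ÷ 8.9 = 12.9437078652… mL; 8.9 has 2 s.f., so the result keeps min(4, 2) = 2 s.f.
Rounded to 2 significant figures: 13 mL.

13 mL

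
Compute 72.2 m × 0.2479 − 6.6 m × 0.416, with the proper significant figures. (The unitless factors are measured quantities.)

72.2 × 0.2479 = 17.89838 → 17.9 m (3 s.f., last digit at the 10^-1 place).
6.6 × 0.416 = 2.7456 → 2.7 m (2 s.f., last digit at the 10^-1 place).
Difference: 15.15278 m; keep the coarser place, 10^-1.
Result: 15.2 m.

15.2 m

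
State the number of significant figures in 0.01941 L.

0.01941: leading zeros are not significant.

4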